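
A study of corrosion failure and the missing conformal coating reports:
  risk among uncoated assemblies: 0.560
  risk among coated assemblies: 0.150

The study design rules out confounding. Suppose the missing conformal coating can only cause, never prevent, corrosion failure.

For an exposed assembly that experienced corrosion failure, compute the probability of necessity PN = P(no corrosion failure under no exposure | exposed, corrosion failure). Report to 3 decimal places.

PN ≈ 0.732

Let p₁ = 0.56, p₀ = 0.15.
Under exogeneity and monotonicity, PN = (p₁ − p₀) / p₁.
PN = (0.56 − 0.15) / 0.56 = 0.41 / 0.56 ≈ 0.7321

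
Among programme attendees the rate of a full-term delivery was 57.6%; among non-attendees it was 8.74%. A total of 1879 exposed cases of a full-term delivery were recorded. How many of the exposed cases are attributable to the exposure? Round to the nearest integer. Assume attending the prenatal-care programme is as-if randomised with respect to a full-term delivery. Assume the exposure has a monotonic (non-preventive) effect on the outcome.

p₁ = 0.576, p₀ = 0.0874.
PN = (p₁ − p₀)/p₁ = (0.576 − 0.0874) / 0.576 ≈ 0.84826.
Attributable cases ≈ PN × (exposed cases) = 0.84826 × 1879 ≈ 1593.89.

about 1594 cases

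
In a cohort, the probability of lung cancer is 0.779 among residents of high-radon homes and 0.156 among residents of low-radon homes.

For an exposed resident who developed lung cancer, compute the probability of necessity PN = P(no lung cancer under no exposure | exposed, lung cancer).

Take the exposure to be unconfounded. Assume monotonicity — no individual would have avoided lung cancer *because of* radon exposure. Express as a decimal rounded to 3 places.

PN ≈ 0.800

Let p₁ = 0.779, p₀ = 0.156.
Under exogeneity and monotonicity, PN = (p₁ − p₀) / p₁.
PN = (0.779 − 0.156) / 0.779 = 0.623 / 0.779 ≈ 0.7997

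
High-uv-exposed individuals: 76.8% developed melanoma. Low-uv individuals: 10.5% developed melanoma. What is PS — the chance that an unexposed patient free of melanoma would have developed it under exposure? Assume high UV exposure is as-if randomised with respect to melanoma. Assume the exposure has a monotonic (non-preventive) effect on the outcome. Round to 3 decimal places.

p₁ = 0.768, p₀ = 0.105.
Under exogeneity and monotonicity, PS = (p₁ − p₀) / (1 − p₀).
PS = (0.768 − 0.105) / (1 − 0.105) = 0.663 / 0.895 ≈ 0.7408

PS ≈ 0.741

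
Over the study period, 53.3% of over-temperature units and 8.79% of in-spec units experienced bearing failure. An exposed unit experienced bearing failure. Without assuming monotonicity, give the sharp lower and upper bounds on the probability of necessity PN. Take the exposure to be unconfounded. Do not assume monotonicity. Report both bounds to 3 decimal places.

0.835 ≤ PN ≤ 1.000

p₁ = 0.533, p₀ = 0.0879.
Under exogeneity alone the bounds on PN are max{0,(p₁−p₀)/p₁} ≤ PN ≤ min{1,(1−p₀)/p₁}.
  lower = (p₁ − p₀)/p₁ = 0.4451 / 0.533 ≈ 0.8351
  upper = min{1, (1 − p₀)/p₁} = 0.9121 / 0.533 ≈ 1.7113 → capped at 1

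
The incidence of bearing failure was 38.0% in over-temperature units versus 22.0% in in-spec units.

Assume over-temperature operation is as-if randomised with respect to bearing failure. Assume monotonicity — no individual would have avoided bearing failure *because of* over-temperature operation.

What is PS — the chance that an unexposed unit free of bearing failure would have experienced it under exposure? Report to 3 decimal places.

p₁ = 0.38, p₀ = 0.22.
Under exogeneity and monotonicity, PS = (p₁ − p₀) / (1 − p₀).
PS = (0.38 − 0.22) / (1 − 0.22) = 0.16 / 0.78 ≈ 0.2051

PS ≈ 0.205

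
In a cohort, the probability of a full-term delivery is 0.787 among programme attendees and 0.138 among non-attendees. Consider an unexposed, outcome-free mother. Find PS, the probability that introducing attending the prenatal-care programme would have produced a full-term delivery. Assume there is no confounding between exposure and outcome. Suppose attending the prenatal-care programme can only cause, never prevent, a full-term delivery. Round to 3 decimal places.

Let p₁ = 0.787, p₀ = 0.138.
Under exogeneity and monotonicity, PS = (p₁ − p₀) / (1 − p₀).
PS = (0.787 − 0.138) / (1 − 0.138) = 0.649 / 0.862 ≈ 0.7529

PS ≈ 0.753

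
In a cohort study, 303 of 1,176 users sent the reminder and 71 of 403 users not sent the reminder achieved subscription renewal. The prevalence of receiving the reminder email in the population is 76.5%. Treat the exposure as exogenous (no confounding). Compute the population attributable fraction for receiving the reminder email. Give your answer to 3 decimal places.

PAF ≈ 0.261

p₁ = P(outcome | exposed) = 303/1176 = 0.25765
p₀ = P(outcome | unexposed) = 71/403 = 0.17618
Overall risk P(Y=1) = π·p₁ + (1−π)·p₀ = 0.765×0.25765 + 0.235×0.17618 = 0.23851.
Under exogeneity, PAF = [P(Y=1) − p₀] / P(Y=1).
PAF = (0.23851 − 0.17618) / 0.23851 ≈ 0.2613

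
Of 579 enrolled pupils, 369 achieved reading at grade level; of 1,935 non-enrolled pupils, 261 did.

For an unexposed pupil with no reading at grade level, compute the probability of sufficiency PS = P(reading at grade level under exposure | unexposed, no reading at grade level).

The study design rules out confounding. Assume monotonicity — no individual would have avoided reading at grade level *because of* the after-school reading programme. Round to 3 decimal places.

p₁ = P(outcome | exposed) = 369/579 = 0.63731
p₀ = P(outcome | unexposed) = 261/1935 = 0.13488
Under exogeneity and monotonicity, PS = (p₁ − p₀) / (1 − p₀).
PS = (0.63731 − 0.13488) / (1 − 0.13488) = 0.50242 / 0.86512 ≈ 0.5808

PS ≈ 0.581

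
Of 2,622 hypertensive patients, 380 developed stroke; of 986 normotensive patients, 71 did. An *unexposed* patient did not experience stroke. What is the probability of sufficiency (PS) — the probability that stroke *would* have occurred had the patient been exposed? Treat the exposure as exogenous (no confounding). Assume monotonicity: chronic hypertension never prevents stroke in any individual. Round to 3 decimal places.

PS ≈ 0.079

p₁ = P(outcome | exposed) = 380/2622 = 0.14493
p₀ = P(outcome | unexposed) = 71/986 = 0.072008
Under exogeneity and monotonicity, PS = (p₁ − p₀) / (1 − p₀).
PS = (0.14493 − 0.072008) / (1 − 0.072008) = 0.072919 / 0.92799 ≈ 0.0786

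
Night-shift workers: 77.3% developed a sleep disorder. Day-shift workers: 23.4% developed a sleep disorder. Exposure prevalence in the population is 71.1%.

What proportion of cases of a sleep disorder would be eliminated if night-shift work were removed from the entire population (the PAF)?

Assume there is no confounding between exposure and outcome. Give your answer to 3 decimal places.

p₁ = 0.773, p₀ = 0.234.
Overall risk P(Y=1) = π·p₁ + (1−π)·p₀ = 0.711×0.773 + 0.289×0.234 = 0.61723.
Under exogeneity, PAF = [P(Y=1) − p₀] / P(Y=1).
PAF = (0.61723 − 0.234) / 0.61723 ≈ 0.6209

PAF ≈ 0.621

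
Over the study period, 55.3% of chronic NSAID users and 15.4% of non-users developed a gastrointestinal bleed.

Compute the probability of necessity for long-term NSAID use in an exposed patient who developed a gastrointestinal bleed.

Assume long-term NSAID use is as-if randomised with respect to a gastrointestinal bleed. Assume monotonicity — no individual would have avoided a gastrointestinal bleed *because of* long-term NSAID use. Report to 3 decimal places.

PN ≈ 0.722

p₁ = 0.553, p₀ = 0.154.
Under exogeneity and monotonicity, PN = (p₁ − p₀) / p₁.
PN = (0.553 − 0.154) / 0.553 = 0.399 / 0.553 ≈ 0.7215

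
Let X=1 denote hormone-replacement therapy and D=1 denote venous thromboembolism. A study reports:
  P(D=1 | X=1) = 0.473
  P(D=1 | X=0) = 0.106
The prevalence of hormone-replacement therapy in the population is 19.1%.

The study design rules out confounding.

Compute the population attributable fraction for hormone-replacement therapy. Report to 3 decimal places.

PAF ≈ 0.398

Let p₁ = 0.473, p₀ = 0.106.
Overall risk P(Y=1) = π·p₁ + (1−π)·p₀ = 0.191×0.473 + 0.809×0.106 = 0.1761.
Under exogeneity, PAF = [P(Y=1) − p₀] / P(Y=1).
PAF = (0.1761 − 0.106) / 0.1761 ≈ 0.3981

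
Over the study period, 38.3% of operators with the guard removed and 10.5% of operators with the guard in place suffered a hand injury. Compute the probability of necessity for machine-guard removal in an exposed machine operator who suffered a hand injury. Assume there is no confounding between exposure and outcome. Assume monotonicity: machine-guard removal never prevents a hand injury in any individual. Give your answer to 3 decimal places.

p₁ = 0.383, p₀ = 0.105.
Under exogeneity and monotonicity, PN = (p₁ − p₀) / p₁.
PN = (0.383 − 0.105) / 0.383 = 0.278 / 0.383 ≈ 0.7258

PN ≈ 0.726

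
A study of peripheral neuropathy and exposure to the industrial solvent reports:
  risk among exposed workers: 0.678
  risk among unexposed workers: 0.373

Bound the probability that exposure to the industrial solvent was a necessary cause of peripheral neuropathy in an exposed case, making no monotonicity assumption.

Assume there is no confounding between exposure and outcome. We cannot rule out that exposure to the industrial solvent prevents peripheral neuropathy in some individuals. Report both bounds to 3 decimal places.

0.450 ≤ PN ≤ 0.925

Let p₁ = 0.678, p₀ = 0.373.
Under exogeneity alone the bounds on PN are max{0,(p₁−p₀)/p₁} ≤ PN ≤ min{1,(1−p₀)/p₁}.
  lower = (p₁ − p₀)/p₁ = 0.305 / 0.678 ≈ 0.4499
  upper = min{1, (1 − p₀)/p₁} = 0.627 / 0.678 ≈ 0.9248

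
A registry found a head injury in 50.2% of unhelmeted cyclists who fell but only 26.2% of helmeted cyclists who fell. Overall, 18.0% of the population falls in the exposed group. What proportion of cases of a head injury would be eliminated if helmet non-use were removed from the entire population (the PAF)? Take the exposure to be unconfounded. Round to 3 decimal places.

PAF ≈ 0.142

p₁ = 0.502, p₀ = 0.262.
Overall risk P(Y=1) = π·p₁ + (1−π)·p₀ = 0.18×0.502 + 0.82×0.262 = 0.3052.
Under exogeneity, PAF = [P(Y=1) − p₀] / P(Y=1).
PAF = (0.3052 − 0.262) / 0.3052 ≈ 0.1415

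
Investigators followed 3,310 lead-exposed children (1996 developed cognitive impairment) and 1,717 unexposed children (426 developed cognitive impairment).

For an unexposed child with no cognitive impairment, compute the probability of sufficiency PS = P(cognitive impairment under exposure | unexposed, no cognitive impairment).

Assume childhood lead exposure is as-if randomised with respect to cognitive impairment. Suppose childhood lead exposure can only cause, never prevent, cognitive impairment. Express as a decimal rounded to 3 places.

PS ≈ 0.472

p₁ = P(outcome | exposed) = 1996/3310 = 0.60302
p₀ = P(outcome | unexposed) = 426/1717 = 0.24811
Under exogeneity and monotonicity, PS = (p₁ − p₀) / (1 − p₀).
PS = (0.60302 − 0.24811) / (1 − 0.24811) = 0.35491 / 0.75189 ≈ 0.4720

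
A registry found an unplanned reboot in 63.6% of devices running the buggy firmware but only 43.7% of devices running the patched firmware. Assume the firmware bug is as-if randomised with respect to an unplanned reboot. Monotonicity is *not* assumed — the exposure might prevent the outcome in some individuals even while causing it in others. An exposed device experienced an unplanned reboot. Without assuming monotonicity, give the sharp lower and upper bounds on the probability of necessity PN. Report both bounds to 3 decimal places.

p₁ = 0.636, p₀ = 0.437.
Under exogeneity alone the bounds on PN are max{0,(p₁−p₀)/p₁} ≤ PN ≤ min{1,(1−p₀)/p₁}.
  lower = (p₁ − p₀)/p₁ = 0.199 / 0.636 ≈ 0.3129
  upper = min{1, (1 − p₀)/p₁} = 0.563 / 0.636 ≈ 0.8852

0.313 ≤ PN ≤ 0.885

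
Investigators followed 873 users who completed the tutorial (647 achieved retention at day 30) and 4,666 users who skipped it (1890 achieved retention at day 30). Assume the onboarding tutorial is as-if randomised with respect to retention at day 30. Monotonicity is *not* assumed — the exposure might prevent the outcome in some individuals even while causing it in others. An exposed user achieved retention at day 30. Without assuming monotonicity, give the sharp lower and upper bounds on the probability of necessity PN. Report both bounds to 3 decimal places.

0.453 ≤ PN ≤ 0.803

p₁ = P(outcome | exposed) = 647/873 = 0.74112
p₀ = P(outcome | unexposed) = 1890/4666 = 0.40506
Under exogeneity alone the bounds on PN are max{0,(p₁−p₀)/p₁} ≤ PN ≤ min{1,(1−p₀)/p₁}.
  lower = (p₁ − p₀)/p₁ = 0.33606 / 0.74112 ≈ 0.4535
  upper = min{1, (1 − p₀)/p₁} = 0.59494 / 0.74112 ≈ 0.8028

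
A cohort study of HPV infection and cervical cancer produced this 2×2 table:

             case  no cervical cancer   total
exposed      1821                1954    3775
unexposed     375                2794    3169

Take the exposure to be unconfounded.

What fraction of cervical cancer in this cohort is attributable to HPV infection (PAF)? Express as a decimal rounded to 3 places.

PAF ≈ 0.626

p₁ = P(outcome | exposed) = 1821/3775 = 0.48238
p₀ = P(outcome | unexposed) = 375/3169 = 0.11833
Exposure prevalence π = 3775/6944 = 0.54363; overall risk P(Y=1) = 0.31624.
Under exogeneity, PAF = [P(Y=1) − p₀]/P(Y=1).
PAF = (0.31624 − 0.11833) / 0.31624 ≈ 0.6258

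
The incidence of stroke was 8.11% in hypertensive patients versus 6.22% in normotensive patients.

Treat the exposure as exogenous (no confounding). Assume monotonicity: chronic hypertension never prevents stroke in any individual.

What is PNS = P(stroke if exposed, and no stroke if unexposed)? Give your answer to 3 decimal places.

p₁ = 0.0811, p₀ = 0.0622.
Under exogeneity and monotonicity, PNS = p₁ − p₀.
PNS = 0.0811 − 0.0622 = 0.0189

PNS ≈ 0.019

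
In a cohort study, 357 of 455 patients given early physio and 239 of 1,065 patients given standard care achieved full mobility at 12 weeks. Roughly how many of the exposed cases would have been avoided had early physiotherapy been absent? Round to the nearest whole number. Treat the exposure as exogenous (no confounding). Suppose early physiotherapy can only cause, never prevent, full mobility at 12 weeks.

p₁ = P(outcome | exposed) = 357/455 = 0.78462
p₀ = P(outcome | unexposed) = 239/1065 = 0.22441
PN = (p₁ − p₀)/p₁ = (0.78462 − 0.22441) / 0.78462 ≈ 0.71398.
Attributable cases ≈ PN × (exposed cases) = 0.71398 × 357 ≈ 254.89.

about 255 cases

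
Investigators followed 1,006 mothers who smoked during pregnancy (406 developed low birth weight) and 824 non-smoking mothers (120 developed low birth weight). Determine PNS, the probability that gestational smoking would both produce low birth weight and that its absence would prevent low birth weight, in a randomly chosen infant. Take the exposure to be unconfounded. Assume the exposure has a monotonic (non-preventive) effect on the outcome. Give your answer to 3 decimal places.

p₁ = P(outcome | exposed) = 406/1006 = 0.40358
p₀ = P(outcome | unexposed) = 120/824 = 0.14563
Under exogeneity and monotonicity, PNS = p₁ − p₀.
PNS = 0.40358 − 0.14563 = 0.25795

PNS ≈ 0.258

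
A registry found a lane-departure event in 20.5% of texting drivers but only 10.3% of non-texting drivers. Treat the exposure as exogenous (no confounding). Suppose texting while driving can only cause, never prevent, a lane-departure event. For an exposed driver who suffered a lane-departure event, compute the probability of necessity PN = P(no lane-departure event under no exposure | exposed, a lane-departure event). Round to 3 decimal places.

PN ≈ 0.498

p₁ = 0.205, p₀ = 0.103.
Under exogeneity and monotonicity, PN = (p₁ − p₀) / p₁.
PN = (0.205 − 0.103) / 0.205 = 0.102 / 0.205 ≈ 0.4976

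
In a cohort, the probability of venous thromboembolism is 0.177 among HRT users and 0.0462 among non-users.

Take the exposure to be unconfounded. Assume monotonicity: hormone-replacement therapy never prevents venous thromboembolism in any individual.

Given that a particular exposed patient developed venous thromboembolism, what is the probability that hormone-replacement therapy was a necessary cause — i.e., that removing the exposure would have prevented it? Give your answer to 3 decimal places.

Let p₁ = 0.177, p₀ = 0.0462.
Under exogeneity and monotonicity, PN = (p₁ − p₀) / p₁.
PN = (0.177 − 0.0462) / 0.177 = 0.1308 / 0.177 ≈ 0.7390

PN ≈ 0.739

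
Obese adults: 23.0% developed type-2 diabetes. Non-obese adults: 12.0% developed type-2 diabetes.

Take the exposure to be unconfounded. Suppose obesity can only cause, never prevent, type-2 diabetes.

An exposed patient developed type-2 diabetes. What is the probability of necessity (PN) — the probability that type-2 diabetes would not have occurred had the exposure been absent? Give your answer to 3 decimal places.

p₁ = 0.23, p₀ = 0.12.
Under exogeneity and monotonicity, PN = (p₁ − p₀) / p₁.
PN = (0.23 − 0.12) / 0.23 = 0.11 / 0.23 ≈ 0.4783

PN ≈ 0.478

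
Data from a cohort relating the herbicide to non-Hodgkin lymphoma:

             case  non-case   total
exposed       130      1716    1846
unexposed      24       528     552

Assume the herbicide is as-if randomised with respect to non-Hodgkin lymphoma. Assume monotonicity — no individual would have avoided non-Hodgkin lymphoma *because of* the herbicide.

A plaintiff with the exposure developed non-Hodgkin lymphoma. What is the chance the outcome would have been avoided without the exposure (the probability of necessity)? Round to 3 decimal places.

p₁ = P(outcome | exposed) = 130/1846 = 0.070423
p₀ = P(outcome | unexposed) = 24/552 = 0.043478
Under exogeneity and monotonicity, PN = (p₁ − p₀)/p₁.
PN = (0.070423 − 0.043478) / 0.070423 ≈ 0.3826

PN ≈ 0.383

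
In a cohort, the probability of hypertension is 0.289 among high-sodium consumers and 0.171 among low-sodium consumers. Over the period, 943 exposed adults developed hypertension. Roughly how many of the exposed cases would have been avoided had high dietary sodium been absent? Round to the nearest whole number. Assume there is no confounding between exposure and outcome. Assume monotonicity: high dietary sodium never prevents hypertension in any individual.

Let p₁ = 0.289, p₀ = 0.171.
PN = (p₁ − p₀)/p₁ = (0.289 − 0.171) / 0.289 ≈ 0.40830.
Attributable cases ≈ PN × (exposed cases) = 0.40830 × 943 ≈ 385.03.

about 385 cases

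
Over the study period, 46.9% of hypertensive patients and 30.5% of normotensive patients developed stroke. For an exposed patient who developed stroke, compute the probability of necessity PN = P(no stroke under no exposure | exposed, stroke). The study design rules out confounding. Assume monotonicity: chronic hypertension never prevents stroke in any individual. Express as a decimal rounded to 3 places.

PN ≈ 0.350

p₁ = 0.469, p₀ = 0.305.
Under exogeneity and monotonicity, PN = (p₁ − p₀) / p₁.
PN = (0.469 − 0.305) / 0.469 = 0.164 / 0.469 ≈ 0.3497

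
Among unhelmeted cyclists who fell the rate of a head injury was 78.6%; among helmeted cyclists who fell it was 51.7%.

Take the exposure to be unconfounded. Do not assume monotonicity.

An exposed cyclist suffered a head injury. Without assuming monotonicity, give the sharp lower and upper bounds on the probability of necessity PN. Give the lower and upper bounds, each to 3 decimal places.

p₁ = 0.786, p₀ = 0.517.
Under exogeneity alone the bounds on PN are max{0,(p₁−p₀)/p₁} ≤ PN ≤ min{1,(1−p₀)/p₁}.
  lower = (p₁ − p₀)/p₁ = 0.269 / 0.786 ≈ 0.3422
  upper = min{1, (1 − p₀)/p₁} = 0.483 / 0.786 ≈ 0.6145

0.342 ≤ PN ≤ 0.615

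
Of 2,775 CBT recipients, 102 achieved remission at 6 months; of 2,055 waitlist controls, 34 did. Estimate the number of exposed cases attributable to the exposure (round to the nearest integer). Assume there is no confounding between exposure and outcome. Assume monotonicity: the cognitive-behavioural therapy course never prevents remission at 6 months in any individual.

p₁ = P(outcome | exposed) = 102/2775 = 0.036757
p₀ = P(outcome | unexposed) = 34/2055 = 0.016545
PN = (p₁ − p₀)/p₁ = (0.036757 − 0.016545) / 0.036757 ≈ 0.54988.
Attributable cases ≈ PN × (exposed cases) = 0.54988 × 102 ≈ 56.09.

about 56 cases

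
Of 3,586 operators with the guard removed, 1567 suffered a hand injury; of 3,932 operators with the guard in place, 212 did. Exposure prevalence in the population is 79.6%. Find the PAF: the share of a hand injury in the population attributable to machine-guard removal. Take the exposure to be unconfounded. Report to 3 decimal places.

p₁ = P(outcome | exposed) = 1567/3586 = 0.43698
p₀ = P(outcome | unexposed) = 212/3932 = 0.053917
Overall risk P(Y=1) = π·p₁ + (1−π)·p₀ = 0.796×0.43698 + 0.204×0.053917 = 0.35883.
Under exogeneity, PAF = [P(Y=1) − p₀] / P(Y=1).
PAF = (0.35883 − 0.053917) / 0.35883 ≈ 0.8497

PAF ≈ 0.850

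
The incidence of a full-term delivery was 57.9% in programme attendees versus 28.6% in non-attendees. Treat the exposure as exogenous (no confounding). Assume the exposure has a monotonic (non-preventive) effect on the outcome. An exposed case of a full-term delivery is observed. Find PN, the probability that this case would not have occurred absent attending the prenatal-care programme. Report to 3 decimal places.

PN ≈ 0.506

p₁ = 0.579, p₀ = 0.286.
Under exogeneity and monotonicity, PN = (p₁ − p₀) / p₁.
PN = (0.579 − 0.286) / 0.579 = 0.293 / 0.579 ≈ 0.5060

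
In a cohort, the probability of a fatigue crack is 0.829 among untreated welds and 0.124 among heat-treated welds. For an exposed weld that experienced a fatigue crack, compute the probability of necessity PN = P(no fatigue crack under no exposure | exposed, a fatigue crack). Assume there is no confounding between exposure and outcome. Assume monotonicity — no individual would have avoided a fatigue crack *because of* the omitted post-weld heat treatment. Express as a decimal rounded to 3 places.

PN ≈ 0.850

Let p₁ = 0.829, p₀ = 0.124.
Under exogeneity and monotonicity, PN = (p₁ − p₀) / p₁.
PN = (0.829 − 0.124) / 0.829 = 0.705 / 0.829 ≈ 0.8504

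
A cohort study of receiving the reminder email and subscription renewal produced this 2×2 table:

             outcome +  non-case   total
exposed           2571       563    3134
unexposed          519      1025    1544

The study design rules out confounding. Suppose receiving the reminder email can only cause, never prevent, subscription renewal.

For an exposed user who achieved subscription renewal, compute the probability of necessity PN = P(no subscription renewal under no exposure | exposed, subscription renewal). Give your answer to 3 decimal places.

p₁ = P(outcome | exposed) = 2571/3134 = 0.82036
p₀ = P(outcome | unexposed) = 519/1544 = 0.33614
Under exogeneity and monotonicity, PN = (p₁ − p₀) / p₁.
PN = (0.82036 − 0.33614) / 0.82036 = 0.48422 / 0.82036 ≈ 0.5903

PN ≈ 0.590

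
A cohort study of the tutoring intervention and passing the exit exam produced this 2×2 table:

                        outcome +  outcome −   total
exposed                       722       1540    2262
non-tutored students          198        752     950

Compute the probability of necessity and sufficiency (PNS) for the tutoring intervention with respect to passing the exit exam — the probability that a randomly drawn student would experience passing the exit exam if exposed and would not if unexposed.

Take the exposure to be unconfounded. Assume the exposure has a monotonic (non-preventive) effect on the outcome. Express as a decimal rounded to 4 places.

PNS ≈ 0.1108

p₁ = P(outcome | exposed) = 722/2262 = 0.31919
p₀ = P(outcome | unexposed) = 198/950 = 0.20842
Under exogeneity and monotonicity, PNS = p₁ − p₀.
PNS = 0.31919 − 0.20842 = 0.11077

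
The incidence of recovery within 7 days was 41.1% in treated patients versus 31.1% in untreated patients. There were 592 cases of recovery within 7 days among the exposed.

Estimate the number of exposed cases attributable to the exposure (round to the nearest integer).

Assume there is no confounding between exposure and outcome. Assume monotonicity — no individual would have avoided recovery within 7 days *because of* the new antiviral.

about 144 cases

p₁ = 0.411, p₀ = 0.311.
PN = (p₁ − p₀)/p₁ = (0.411 − 0.311) / 0.411 ≈ 0.24331.
Attributable cases ≈ PN × (exposed cases) = 0.24331 × 592 ≈ 144.04.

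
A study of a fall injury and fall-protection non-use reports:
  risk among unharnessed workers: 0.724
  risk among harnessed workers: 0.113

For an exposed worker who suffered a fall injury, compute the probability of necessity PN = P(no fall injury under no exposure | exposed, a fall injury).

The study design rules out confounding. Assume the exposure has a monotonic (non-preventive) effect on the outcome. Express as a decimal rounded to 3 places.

PN ≈ 0.844

Let p₁ = 0.724, p₀ = 0.113.
Under exogeneity and monotonicity, PN = (p₁ − p₀) / p₁.
PN = (0.724 − 0.113) / 0.724 = 0.611 / 0.724 ≈ 0.8439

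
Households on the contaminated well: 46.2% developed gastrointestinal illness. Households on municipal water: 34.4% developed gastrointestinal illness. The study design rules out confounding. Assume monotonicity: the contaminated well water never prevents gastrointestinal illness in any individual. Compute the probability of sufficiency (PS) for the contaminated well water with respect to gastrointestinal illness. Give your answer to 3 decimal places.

p₁ = 0.462, p₀ = 0.344.
Under exogeneity and monotonicity, PS = (p₁ − p₀) / (1 − p₀).
PS = (0.462 − 0.344) / (1 − 0.344) = 0.118 / 0.656 ≈ 0.1799

PS ≈ 0.180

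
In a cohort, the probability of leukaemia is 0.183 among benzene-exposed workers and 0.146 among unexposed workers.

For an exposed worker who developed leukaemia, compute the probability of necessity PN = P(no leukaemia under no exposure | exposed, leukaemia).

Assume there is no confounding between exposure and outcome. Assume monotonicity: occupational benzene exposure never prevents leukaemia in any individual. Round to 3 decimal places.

PN ≈ 0.202

Let p₁ = 0.183, p₀ = 0.146.
Under exogeneity and monotonicity, PN = (p₁ − p₀) / p₁.
PN = (0.183 − 0.146) / 0.183 = 0.037 / 0.183 ≈ 0.2022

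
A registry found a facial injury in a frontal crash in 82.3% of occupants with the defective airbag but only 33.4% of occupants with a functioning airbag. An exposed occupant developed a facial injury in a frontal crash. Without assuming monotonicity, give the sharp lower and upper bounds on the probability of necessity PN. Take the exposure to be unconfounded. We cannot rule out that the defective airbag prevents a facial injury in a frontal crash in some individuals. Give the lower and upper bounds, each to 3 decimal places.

0.594 ≤ PN ≤ 0.809

p₁ = 0.823, p₀ = 0.334.
Under exogeneity alone the bounds on PN are max{0,(p₁−p₀)/p₁} ≤ PN ≤ min{1,(1−p₀)/p₁}.
  lower = (p₁ − p₀)/p₁ = 0.489 / 0.823 ≈ 0.5942
  upper = min{1, (1 − p₀)/p₁} = 0.666 / 0.823 ≈ 0.8092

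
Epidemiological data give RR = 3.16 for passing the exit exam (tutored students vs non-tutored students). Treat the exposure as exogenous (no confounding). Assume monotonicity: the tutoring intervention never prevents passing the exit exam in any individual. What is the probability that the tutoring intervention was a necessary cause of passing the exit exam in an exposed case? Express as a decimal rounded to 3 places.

Under exogeneity and monotonicity, PN = (RR − 1) / RR = 1 − 1/RR.
PN = (3.16 − 1) / 3.16 = 2.16 / 3.16 ≈ 0.6835

PN ≈ 0.684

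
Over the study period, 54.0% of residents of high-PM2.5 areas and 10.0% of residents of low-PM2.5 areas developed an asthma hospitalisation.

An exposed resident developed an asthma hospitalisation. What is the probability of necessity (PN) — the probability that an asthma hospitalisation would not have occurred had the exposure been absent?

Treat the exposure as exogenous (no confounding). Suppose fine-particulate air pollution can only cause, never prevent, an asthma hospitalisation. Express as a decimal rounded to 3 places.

PN ≈ 0.815

p₁ = 0.54, p₀ = 0.1.
Under exogeneity and monotonicity, PN = (p₁ − p₀) / p₁.
PN = (0.54 − 0.1) / 0.54 = 0.44 / 0.54 ≈ 0.8148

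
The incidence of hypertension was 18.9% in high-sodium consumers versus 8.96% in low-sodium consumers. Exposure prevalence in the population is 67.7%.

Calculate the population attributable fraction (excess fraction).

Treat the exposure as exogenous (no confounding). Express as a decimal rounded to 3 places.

p₁ = 0.189, p₀ = 0.0896.
Overall risk P(Y=1) = π·p₁ + (1−π)·p₀ = 0.677×0.189 + 0.323×0.0896 = 0.15689.
Under exogeneity, PAF = [P(Y=1) − p₀] / P(Y=1).
PAF = (0.15689 − 0.0896) / 0.15689 ≈ 0.4289

PAF ≈ 0.429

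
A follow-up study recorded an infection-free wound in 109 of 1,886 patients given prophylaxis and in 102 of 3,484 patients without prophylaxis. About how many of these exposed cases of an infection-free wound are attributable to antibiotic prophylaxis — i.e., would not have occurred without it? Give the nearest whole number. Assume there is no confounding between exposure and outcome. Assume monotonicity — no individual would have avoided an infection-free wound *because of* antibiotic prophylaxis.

about 54 cases

p₁ = P(outcome | exposed) = 109/1886 = 0.057794
p₀ = P(outcome | unexposed) = 102/3484 = 0.029277
PN = (p₁ − p₀)/p₁ = (0.057794 − 0.029277) / 0.057794 ≈ 0.49343.
Attributable cases ≈ PN × (exposed cases) = 0.49343 × 109 ≈ 53.78.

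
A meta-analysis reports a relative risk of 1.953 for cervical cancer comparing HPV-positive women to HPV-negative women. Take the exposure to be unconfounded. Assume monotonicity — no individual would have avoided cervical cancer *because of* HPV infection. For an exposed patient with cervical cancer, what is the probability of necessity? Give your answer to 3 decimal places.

Under exogeneity and monotonicity, PN = (RR − 1) / RR = 1 − 1/RR.
PN = (1.953 − 1) / 1.953 = 0.953 / 1.953 ≈ 0.4880

PN ≈ 0.488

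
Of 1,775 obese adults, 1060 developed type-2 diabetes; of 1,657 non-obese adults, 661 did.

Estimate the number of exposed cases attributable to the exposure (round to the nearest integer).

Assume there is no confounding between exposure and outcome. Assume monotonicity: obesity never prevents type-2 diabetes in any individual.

about 352 cases

p₁ = P(outcome | exposed) = 1060/1775 = 0.59718
p₀ = P(outcome | unexposed) = 661/1657 = 0.39891
PN = (p₁ − p₀)/p₁ = (0.59718 − 0.39891) / 0.59718 ≈ 0.33201.
Attributable cases ≈ PN × (exposed cases) = 0.33201 × 1060 ≈ 351.93.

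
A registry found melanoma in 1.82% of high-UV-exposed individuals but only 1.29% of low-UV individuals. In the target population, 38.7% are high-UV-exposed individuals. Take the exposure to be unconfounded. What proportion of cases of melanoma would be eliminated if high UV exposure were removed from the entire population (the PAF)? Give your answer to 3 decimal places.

p₁ = 0.0182, p₀ = 0.0129.
Overall risk P(Y=1) = π·p₁ + (1−π)·p₀ = 0.387×0.0182 + 0.613×0.0129 = 0.014951.
Under exogeneity, PAF = [P(Y=1) − p₀] / P(Y=1).
PAF = (0.014951 − 0.0129) / 0.014951 ≈ 0.1372

PAF ≈ 0.137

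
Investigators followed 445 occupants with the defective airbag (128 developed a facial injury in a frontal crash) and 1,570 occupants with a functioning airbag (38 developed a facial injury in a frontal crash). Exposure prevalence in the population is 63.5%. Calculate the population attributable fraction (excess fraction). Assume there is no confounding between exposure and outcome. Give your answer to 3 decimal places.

PAF ≈ 0.874

p₁ = P(outcome | exposed) = 128/445 = 0.28764
p₀ = P(outcome | unexposed) = 38/1570 = 0.024204
Overall risk P(Y=1) = π·p₁ + (1−π)·p₀ = 0.635×0.28764 + 0.365×0.024204 = 0.19149.
Under exogeneity, PAF = [P(Y=1) − p₀] / P(Y=1).
PAF = (0.19149 − 0.024204) / 0.19149 ≈ 0.8736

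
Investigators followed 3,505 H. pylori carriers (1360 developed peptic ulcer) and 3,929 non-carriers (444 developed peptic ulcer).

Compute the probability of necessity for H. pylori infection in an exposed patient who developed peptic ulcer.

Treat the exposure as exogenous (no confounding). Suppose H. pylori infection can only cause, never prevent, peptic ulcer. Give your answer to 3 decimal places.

p₁ = P(outcome | exposed) = 1360/3505 = 0.38802
p₀ = P(outcome | unexposed) = 444/3929 = 0.11301
Under exogeneity and monotonicity, PN = (p₁ − p₀) / p₁.
PN = (0.38802 − 0.11301) / 0.38802 = 0.27501 / 0.38802 ≈ 0.7088

PN ≈ 0.709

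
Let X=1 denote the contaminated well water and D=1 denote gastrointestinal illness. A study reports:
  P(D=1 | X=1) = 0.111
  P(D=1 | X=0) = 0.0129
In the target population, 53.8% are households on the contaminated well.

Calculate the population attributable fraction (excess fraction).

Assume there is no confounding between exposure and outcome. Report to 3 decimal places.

Let p₁ = 0.111, p₀ = 0.0129.
Overall risk P(Y=1) = π·p₁ + (1−π)·p₀ = 0.538×0.111 + 0.462×0.0129 = 0.065678.
Under exogeneity, PAF = [P(Y=1) − p₀] / P(Y=1).
PAF = (0.065678 − 0.0129) / 0.065678 ≈ 0.8036

PAF ≈ 0.804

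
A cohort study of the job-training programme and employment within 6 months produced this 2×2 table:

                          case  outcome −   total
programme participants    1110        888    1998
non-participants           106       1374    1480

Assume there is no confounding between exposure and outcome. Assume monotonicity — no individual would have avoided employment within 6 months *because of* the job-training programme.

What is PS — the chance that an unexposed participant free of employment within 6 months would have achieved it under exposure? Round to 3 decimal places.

PS ≈ 0.521

p₁ = P(outcome | exposed) = 1110/1998 = 0.55556
p₀ = P(outcome | unexposed) = 106/1480 = 0.071622
Under exogeneity and monotonicity, PS = (p₁ − p₀)/(1 − p₀).
PS = (0.55556 − 0.071622) / 0.92838 ≈ 0.5213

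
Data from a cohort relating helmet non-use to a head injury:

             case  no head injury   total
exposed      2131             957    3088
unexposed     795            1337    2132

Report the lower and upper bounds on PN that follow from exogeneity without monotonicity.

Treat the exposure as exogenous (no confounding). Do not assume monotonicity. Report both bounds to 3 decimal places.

p₁ = P(outcome | exposed) = 2131/3088 = 0.69009
p₀ = P(outcome | unexposed) = 795/2132 = 0.37289
Under exogeneity alone the bounds on PN are max{0,(p₁−p₀)/p₁} ≤ PN ≤ min{1,(1−p₀)/p₁}.
  lower = (p₁ − p₀)/p₁ = 0.3172 / 0.69009 ≈ 0.4597
  upper = min{1, (1 − p₀)/p₁} = 0.62711 / 0.69009 ≈ 0.9087

0.460 ≤ PN ≤ 0.909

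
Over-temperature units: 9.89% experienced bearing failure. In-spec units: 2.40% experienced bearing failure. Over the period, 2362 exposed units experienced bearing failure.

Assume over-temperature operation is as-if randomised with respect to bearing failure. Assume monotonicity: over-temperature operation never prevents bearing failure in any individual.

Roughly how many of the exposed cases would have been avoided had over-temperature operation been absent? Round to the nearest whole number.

about 1789 cases

p₁ = 0.0989, p₀ = 0.024.
PN = (p₁ − p₀)/p₁ = (0.0989 − 0.024) / 0.0989 ≈ 0.75733.
Attributable cases ≈ PN × (exposed cases) = 0.75733 × 2362 ≈ 1788.81.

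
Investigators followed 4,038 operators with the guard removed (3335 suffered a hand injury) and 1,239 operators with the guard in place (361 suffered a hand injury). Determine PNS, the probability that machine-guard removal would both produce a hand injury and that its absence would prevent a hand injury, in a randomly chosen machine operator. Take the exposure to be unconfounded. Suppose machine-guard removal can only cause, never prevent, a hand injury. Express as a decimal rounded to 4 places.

PNS ≈ 0.5345

p₁ = P(outcome | exposed) = 3335/4038 = 0.8259
p₀ = P(outcome | unexposed) = 361/1239 = 0.29136
Under exogeneity and monotonicity, PNS = p₁ − p₀.
PNS = 0.8259 − 0.29136 = 0.53454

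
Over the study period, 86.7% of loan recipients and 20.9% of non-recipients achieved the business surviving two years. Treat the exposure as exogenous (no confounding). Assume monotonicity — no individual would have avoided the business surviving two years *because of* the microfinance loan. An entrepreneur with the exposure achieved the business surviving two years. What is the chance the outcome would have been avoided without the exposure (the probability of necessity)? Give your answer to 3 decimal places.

p₁ = 0.867, p₀ = 0.209.
Under exogeneity and monotonicity, PN = (p₁ − p₀) / p₁.
PN = (0.867 − 0.209) / 0.867 = 0.658 / 0.867 ≈ 0.7589

PN ≈ 0.759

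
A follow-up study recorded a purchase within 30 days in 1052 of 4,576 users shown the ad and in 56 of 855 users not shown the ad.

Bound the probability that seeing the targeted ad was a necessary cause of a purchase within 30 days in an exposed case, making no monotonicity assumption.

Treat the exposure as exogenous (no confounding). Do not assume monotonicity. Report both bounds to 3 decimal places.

0.715 ≤ PN ≤ 1.000

p₁ = P(outcome | exposed) = 1052/4576 = 0.2299
p₀ = P(outcome | unexposed) = 56/855 = 0.065497
Under exogeneity alone the bounds on PN are max{0,(p₁−p₀)/p₁} ≤ PN ≤ min{1,(1−p₀)/p₁}.
  lower = (p₁ − p₀)/p₁ = 0.1644 / 0.2299 ≈ 0.7151
  upper = min{1, (1 − p₀)/p₁} = 0.9345 / 0.2299 ≈ 4.0649 → capped at 1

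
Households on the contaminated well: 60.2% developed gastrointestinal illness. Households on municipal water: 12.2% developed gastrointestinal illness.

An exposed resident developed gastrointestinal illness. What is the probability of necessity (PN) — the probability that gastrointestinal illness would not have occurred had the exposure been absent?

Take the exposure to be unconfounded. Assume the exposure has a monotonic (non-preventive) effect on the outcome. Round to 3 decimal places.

PN ≈ 0.797

p₁ = 0.602, p₀ = 0.122.
Under exogeneity and monotonicity, PN = (p₁ − p₀) / p₁.
PN = (0.602 − 0.122) / 0.602 = 0.48 / 0.602 ≈ 0.7973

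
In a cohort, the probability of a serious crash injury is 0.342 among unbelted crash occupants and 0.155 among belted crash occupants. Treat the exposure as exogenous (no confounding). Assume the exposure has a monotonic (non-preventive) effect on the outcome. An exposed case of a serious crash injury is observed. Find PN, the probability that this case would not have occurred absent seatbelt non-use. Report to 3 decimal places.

PN ≈ 0.547

Let p₁ = 0.342, p₀ = 0.155.
Under exogeneity and monotonicity, PN = (p₁ − p₀) / p₁.
PN = (0.342 − 0.155) / 0.342 = 0.187 / 0.342 ≈ 0.5468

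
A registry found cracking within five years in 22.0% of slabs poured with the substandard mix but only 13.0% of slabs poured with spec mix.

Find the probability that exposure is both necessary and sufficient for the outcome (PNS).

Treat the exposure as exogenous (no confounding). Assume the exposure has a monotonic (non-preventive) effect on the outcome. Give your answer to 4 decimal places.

PNS ≈ 0.0900

p₁ = 0.22, p₀ = 0.13.
Under exogeneity and monotonicity, PNS = p₁ − p₀.
PNS = 0.22 − 0.13 = 0.09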